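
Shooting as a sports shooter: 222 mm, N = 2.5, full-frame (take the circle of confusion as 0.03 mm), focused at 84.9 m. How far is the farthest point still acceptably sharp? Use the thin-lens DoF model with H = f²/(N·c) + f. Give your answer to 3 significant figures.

Hyperfocal distance H = f²/(N·c) + f = 222²/(2.5 × 0.03) + 222 = 49284/0.075 + 222 ≈ 657342.0 mm ≈ 657.3 m.
Far limit Df = s·(H − f)/(H − s) = 84900 × (657342.0 − 222) / (657342.0 − 84900) = 84900 × 657120.0 / 572442.0 ≈ 97459 mm ≈ 97.5 m.

97.5 m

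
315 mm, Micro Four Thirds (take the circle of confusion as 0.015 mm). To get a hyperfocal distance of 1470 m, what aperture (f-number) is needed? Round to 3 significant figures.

Rearrange H = f²/(N·c) + f for N: N = f² / ((H − f)·c).
N = 315² / ((1470000 − 315) × 0.015) = 99225 / 22045 ≈ 4.50.

f/4.50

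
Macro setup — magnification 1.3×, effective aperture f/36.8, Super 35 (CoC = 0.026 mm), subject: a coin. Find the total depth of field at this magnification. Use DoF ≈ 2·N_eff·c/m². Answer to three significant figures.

1.13 mm

At magnification m, DoF ≈ 2·N_eff·c/m² = 2 × 36.8 × 0.026 / 1.3² = 1.914 / 1.69 ≈ 1.13 mm.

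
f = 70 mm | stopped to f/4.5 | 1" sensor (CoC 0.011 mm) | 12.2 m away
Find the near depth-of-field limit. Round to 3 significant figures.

10.9 m

Hyperfocal distance H = f²/(N·c) + f = 70²/(4.5 × 0.011) + 70 = 4900/0.0495 + 70 ≈ 99059.9 mm ≈ 99.06 m.
Near limit Dn = s·(H − f)/(H + s − 2f) = 12200 × (99059.9 − 70) / (99059.9 + 12200 − 2 × 70) = 12200 × 98989.9 / 111119.9 ≈ 10868 mm ≈ 10.9 m.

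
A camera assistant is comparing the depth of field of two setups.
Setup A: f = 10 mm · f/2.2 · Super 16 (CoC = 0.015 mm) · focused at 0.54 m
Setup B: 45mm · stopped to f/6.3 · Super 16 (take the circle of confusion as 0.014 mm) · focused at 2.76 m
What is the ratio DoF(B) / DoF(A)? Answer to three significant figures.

Setup A: H = 10²/(2.2×0.015) + 10 ≈ 3040.3 mm; DoF = Df − Dn = 654.47 − 459.61 ≈ 194.86 mm.
Setup B: H = 45²/(6.3×0.014) + 45 ≈ 23004.2 mm; DoF = Df − Dn = 3130.15 − 2468.13 ≈ 662.02 mm.
Ratio = 662.02 / 194.86 ≈ 3.40.

3.40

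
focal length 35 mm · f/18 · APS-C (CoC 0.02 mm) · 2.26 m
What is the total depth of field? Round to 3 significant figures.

Hyperfocal distance H = f²/(N·c) + f = 35²/(18 × 0.02) + 35 = 1225/0.36 + 35 ≈ 3437.8 mm ≈ 3.438 m.
Near limit Dn = s·(H − f)/(H + s − 2f) = 2260 × (3437.8 − 35) / (3437.8 + 2260 − 2 × 35) = 2260 × 3402.8 / 5627.8 ≈ 1366.5 mm.
Far limit Df = s·(H − f)/(H − s) = 2260 × (3437.8 − 35) / (3437.8 − 2260) = 2260 × 3402.8 / 1177.8 ≈ 6529.5 mm.
Depth of field = Df − Dn = 6529.5 − 1366.5 ≈ 5163.0 mm ≈ 5.16 m.

5.16 m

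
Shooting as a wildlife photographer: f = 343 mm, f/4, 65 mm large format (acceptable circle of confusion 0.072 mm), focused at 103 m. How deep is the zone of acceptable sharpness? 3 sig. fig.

55.3 m

Hyperfocal distance H = f²/(N·c) + f = 343²/(4 × 0.072) + 343 = 117649/0.288 + 343 ≈ 408846.5 mm ≈ 408.8 m.
Near limit Dn = s·(H − f)/(H + s − 2f) = 103000 × (408846.5 − 343) / (408846.5 + 103000 − 2 × 343) = 103000 × 408503.5 / 511160.5 ≈ 82314 mm.
Far limit Df = s·(H − f)/(H − s) = 103000 × (408846.5 − 343) / (408846.5 − 103000) = 103000 × 408503.5 / 305846.5 ≈ 137572 mm.
Depth of field = Df − Dn = 137572 − 82314 ≈ 55258 mm ≈ 55.3 m.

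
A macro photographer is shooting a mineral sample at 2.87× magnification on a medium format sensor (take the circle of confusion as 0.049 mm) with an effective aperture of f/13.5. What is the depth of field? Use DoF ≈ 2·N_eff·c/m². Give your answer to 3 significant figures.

0.161 mm

At magnification m, DoF ≈ 2·N_eff·c/m² = 2 × 13.5 × 0.049 / 2.87² = 1.323 / 8.237 ≈ 0.161 mm.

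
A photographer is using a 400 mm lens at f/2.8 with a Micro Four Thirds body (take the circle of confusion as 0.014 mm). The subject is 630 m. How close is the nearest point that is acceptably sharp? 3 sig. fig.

546 m

Hyperfocal distance H = f²/(N·c) + f = 400²/(2.8 × 0.014) + 400 = 160000/0.0392 + 400 ≈ 4082032.7 mm ≈ 4082 m.
Near limit Dn = s·(H − f)/(H + s − 2f) = 630000 × (4082032.7 − 400) / (4082032.7 + 630000 − 2 × 400) = 630000 × 4081632.7 / 4711232.7 ≈ 545808 mm ≈ 546 m.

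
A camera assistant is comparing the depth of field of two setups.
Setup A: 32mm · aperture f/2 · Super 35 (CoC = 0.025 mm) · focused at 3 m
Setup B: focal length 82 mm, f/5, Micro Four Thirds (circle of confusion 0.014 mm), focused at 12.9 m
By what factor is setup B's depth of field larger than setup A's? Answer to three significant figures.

Setup A: H = 32²/(2×0.025) + 32 ≈ 20512.0 mm; DoF = Df − Dn = 3508.45 − 2620.27 ≈ 888.18 mm.
Setup B: H = 82²/(5×0.014) + 82 ≈ 96139.1 mm; DoF = Df − Dn = 14886.5 − 11381.3 ≈ 3505.2 mm.
Ratio = 3505.2 / 888.18 ≈ 3.95.

3.95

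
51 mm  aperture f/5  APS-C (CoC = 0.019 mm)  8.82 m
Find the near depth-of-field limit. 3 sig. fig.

Hyperfocal distance H = f²/(N·c) + f = 51²/(5 × 0.019) + 51 = 2601/0.095 + 51 ≈ 27429.9 mm ≈ 27.43 m.
Near limit Dn = s·(H − f)/(H + s − 2f) = 8820 × (27429.9 − 51) / (27429.9 + 8820 − 2 × 51) = 8820 × 27378.9 / 36147.9 ≈ 6680.4 mm ≈ 6.68 m.

6.68 m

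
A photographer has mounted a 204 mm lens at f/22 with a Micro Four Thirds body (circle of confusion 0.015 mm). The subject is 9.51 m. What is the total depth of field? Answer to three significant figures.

Hyperfocal distance H = f²/(N·c) + f = 204²/(22 × 0.015) + 204 = 41616/0.33 + 204 ≈ 126313.1 mm ≈ 126.3 m.
Near limit Dn = s·(H − f)/(H + s − 2f) = 9510 × (126313.1 − 204) / (126313.1 + 9510 − 2 × 204) = 9510 × 126109.1 / 135415.1 ≈ 8856.5 mm.
Far limit Df = s·(H − f)/(H − s) = 9510 × (126313.1 − 204) / (126313.1 − 9510) = 9510 × 126109.1 / 116803.1 ≈ 10267.7 mm.
Depth of field = Df − Dn = 10267.7 − 8856.5 ≈ 1411.2 mm ≈ 1.41 m.

1.41 m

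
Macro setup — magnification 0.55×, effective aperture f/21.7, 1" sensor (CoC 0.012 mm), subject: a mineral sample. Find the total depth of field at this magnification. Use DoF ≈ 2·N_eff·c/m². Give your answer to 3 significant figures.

1.72 mm

At magnification m, DoF ≈ 2·N_eff·c/m² = 2 × 21.7 × 0.012 / 0.55² = 0.5208 / 0.3025 ≈ 1.72 mm.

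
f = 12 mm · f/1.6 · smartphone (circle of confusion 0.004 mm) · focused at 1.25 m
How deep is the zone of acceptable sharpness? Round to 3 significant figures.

Hyperfocal distance H = f²/(N·c) + f = 12²/(1.6 × 0.004) + 12 = 144/0.0064 + 12 ≈ 22512.0 mm ≈ 22.51 m.
Near limit Dn = s·(H − f)/(H + s − 2f) = 1250 × (22512.0 − 12) / (22512.0 + 1250 − 2 × 12) = 1250 × 22500.0 / 23738.0 ≈ 1184.81 mm.
Far limit Df = s·(H − f)/(H − s) = 1250 × (22512.0 − 12) / (22512.0 − 1250) = 1250 × 22500.0 / 21262.0 ≈ 1322.78 mm.
Depth of field = Df − Dn = 1322.78 − 1184.81 ≈ 137.97 mm.

138 mm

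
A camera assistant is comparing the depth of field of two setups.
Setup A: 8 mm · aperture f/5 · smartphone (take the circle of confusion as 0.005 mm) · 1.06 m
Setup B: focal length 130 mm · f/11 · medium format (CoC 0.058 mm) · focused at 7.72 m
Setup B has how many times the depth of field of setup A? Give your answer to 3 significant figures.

Setup A: H = 8²/(5×0.005) + 8 ≈ 2568.0 mm; DoF = Df − Dn = 1799.5 − 751.3 ≈ 1048.2 mm.
Setup B: H = 130²/(11×0.058) + 130 ≈ 26619.0 mm; DoF = Df − Dn = 10820.4 − 6000.6 ≈ 4819.8 mm.
Ratio = 4819.8 / 1048.2 ≈ 4.60.

4.60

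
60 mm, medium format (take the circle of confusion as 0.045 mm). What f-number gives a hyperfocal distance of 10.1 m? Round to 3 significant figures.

f/7.97

Rearrange H = f²/(N·c) + f for N: N = f² / ((H − f)·c).
N = 60² / ((10100 − 60) × 0.045) = 3600 / 451.8 ≈ 7.97.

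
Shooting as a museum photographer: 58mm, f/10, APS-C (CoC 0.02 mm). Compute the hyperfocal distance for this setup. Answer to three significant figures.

16.9 m

Hyperfocal distance H = f²/(N·c) + f = 58²/(10 × 0.02) + 58 = 3364/0.2 + 58 ≈ 16878.0 mm ≈ 16.9 m.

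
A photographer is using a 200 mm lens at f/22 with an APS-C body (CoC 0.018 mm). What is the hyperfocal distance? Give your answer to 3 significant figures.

101 m

Hyperfocal distance H = f²/(N·c) + f = 200²/(22 × 0.018) + 200 = 40000/0.396 + 200 ≈ 101210.1 mm ≈ 101 m.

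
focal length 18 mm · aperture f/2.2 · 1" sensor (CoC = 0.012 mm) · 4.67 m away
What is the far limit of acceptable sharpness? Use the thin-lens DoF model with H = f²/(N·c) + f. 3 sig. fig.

7.52 m

Hyperfocal distance H = f²/(N·c) + f = 18²/(2.2 × 0.012) + 18 = 324/0.0264 + 18 ≈ 12290.7 mm ≈ 12.29 m.
Far limit Df = s·(H − f)/(H − s) = 4670 × (12290.7 − 18) / (12290.7 − 4670) = 4670 × 12272.7 / 7620.7 ≈ 7520.8 mm ≈ 7.52 m.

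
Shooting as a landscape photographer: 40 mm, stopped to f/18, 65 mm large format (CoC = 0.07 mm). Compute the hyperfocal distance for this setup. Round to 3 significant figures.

1.31 m

Hyperfocal distance H = f²/(N·c) + f = 40²/(18 × 0.07) + 40 = 1600/1.26 + 40 ≈ 1309.8 mm ≈ 1.31 m.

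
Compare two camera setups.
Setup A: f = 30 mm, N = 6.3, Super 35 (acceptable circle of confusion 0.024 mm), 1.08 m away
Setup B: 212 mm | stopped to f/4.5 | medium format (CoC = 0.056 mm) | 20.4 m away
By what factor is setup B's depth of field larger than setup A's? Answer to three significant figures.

Setup A: H = 30²/(6.3×0.024) + 30 ≈ 5982.4 mm; DoF = Df − Dn = 1311.32 − 918.06 ≈ 393.26 mm.
Setup B: H = 212²/(4.5×0.056) + 212 ≈ 178561.2 mm; DoF = Df − Dn = 23003.9 − 18325.7 ≈ 4678.2 mm.
Ratio = 4678.2 / 393.26 ≈ 11.9.

11.9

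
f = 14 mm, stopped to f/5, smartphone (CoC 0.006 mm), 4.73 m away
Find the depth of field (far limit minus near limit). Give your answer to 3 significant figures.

14.3 m

Hyperfocal distance H = f²/(N·c) + f = 14²/(5 × 0.006) + 14 = 196/0.03 + 14 ≈ 6547.3 mm ≈ 6.547 m.
Near limit Dn = s·(H − f)/(H + s − 2f) = 4730 × (6547.3 − 14) / (6547.3 + 4730 − 2 × 14) = 4730 × 6533.3 / 11249.3 ≈ 2747 mm.
Far limit Df = s·(H − f)/(H − s) = 4730 × (6547.3 − 14) / (6547.3 − 4730) = 4730 × 6533.3 / 1817.3 ≈ 17004 mm.
Depth of field = Df − Dn = 17004 − 2747 ≈ 14257 mm ≈ 14.3 m.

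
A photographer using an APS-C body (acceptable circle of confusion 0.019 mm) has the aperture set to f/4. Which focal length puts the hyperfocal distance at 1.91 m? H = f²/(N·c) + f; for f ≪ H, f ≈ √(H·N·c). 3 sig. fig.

12.0 mm

From H = f²/(N·c) + f, with f ≪ H: f ≈ √(H·N·c) = √(1910 × 4 × 0.019) = √145.16 ≈ 12.05 mm.
Exact: f² + N·c·f − N·c·H = 0 ⇒ f = (−N·c + √((N·c)² + 4·N·c·H))/2 = (−0.076 + √580.65)/2 ≈ 12.010 mm ≈ 12.0 mm.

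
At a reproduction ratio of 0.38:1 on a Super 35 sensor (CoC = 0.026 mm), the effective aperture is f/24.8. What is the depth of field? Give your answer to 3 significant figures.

8.93 mm

At magnification m, DoF ≈ 2·N_eff·c/m² = 2 × 24.8 × 0.026 / 0.38² = 1.29 / 0.1444 ≈ 8.93 mm.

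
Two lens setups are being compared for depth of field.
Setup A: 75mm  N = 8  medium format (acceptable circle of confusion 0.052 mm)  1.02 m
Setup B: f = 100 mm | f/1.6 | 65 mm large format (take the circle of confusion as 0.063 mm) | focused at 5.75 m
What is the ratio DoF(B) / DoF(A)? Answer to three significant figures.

Setup A: H = 75²/(8×0.052) + 75 ≈ 13596.6 mm; DoF = Df − Dn = 1096.64 − 953.37 ≈ 143.27 mm.
Setup B: H = 100²/(1.6×0.063) + 100 ≈ 99306.3 mm; DoF = Df − Dn = 6097.25 − 5440.17 ≈ 657.08 mm.
Ratio = 657.08 / 143.27 ≈ 4.59.

4.59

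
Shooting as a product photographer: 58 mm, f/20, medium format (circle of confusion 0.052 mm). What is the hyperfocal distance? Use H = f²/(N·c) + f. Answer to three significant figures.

3.29 m

Hyperfocal distance H = f²/(N·c) + f = 58²/(20 × 0.052) + 58 = 3364/1.04 + 58 ≈ 3292.6 mm ≈ 3.29 m.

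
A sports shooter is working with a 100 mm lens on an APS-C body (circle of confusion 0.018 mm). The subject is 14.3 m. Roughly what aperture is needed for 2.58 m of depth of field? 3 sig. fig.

f/3.50

Write h = H − f = f²/(N·c). The thin-lens limits are Dn = s·h/(h + (s−f)) and Df = s·h/(h − (s−f)), so DoF = Df − Dn = 2·s·(s−f)·h / (h² − (s−f)²).
That is a quadratic in h: DoF·h² − 2·s·(s−f)·h − DoF·(s−f)² = 0 ⇒ h = (s−f)·(s + √(s² + DoF²)) / DoF = 14200 × (14300 + √(14300² + 2580²)) / 2580 = 14200 × (14300 + 14530.9) / 2580 ≈ 158682 mm.
Then N = f²/(c·h) = 100² / (0.018 × 158682) = 10000 / 2856.3 ≈ 3.50.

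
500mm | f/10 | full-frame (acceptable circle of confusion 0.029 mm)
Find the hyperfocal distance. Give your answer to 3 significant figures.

863 m

Hyperfocal distance H = f²/(N·c) + f = 500²/(10 × 0.029) + 500 = 250000/0.29 + 500 ≈ 862569.0 mm ≈ 863 m.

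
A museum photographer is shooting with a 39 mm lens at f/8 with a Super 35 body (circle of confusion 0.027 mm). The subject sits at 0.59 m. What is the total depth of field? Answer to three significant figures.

92.9 mm

Hyperfocal distance H = f²/(N·c) + f = 39²/(8 × 0.027) + 39 = 1521/0.216 + 39 ≈ 7080.7 mm ≈ 7.081 m.
Near limit Dn = s·(H − f)/(H + s − 2f) = 590 × (7080.7 − 39) / (7080.7 + 590 − 2 × 39) = 590 × 7041.7 / 7592.7 ≈ 547.184 mm.
Far limit Df = s·(H − f)/(H − s) = 590 × (7080.7 − 39) / (7080.7 − 590) = 590 × 7041.7 / 6490.7 ≈ 640.086 mm.
Depth of field = Df − Dn = 640.086 − 547.184 ≈ 92.902 mm.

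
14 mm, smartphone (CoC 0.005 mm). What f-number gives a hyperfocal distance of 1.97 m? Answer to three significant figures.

Rearrange H = f²/(N·c) + f for N: N = f² / ((H − f)·c).
N = 14² / ((1970 − 14) × 0.005) = 196 / 9.780 ≈ 20.

f/20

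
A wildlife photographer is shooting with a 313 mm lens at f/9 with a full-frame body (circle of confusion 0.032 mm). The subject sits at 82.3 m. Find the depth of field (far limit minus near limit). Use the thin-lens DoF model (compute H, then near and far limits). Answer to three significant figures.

42.1 m

Hyperfocal distance H = f²/(N·c) + f = 313²/(9 × 0.032) + 313 = 97969/0.288 + 313 ≈ 340483.1 mm ≈ 340.5 m.
Near limit Dn = s·(H − f)/(H + s − 2f) = 82300 × (340483.1 − 313) / (340483.1 + 82300 − 2 × 313) = 82300 × 340170.1 / 422157.1 ≈ 66317 mm.
Far limit Df = s·(H − f)/(H − s) = 82300 × (340483.1 − 313) / (340483.1 − 82300) = 82300 × 340170.1 / 258183.1 ≈ 108435 mm.
Depth of field = Df − Dn = 108435 − 66317 ≈ 42118 mm ≈ 42.1 m.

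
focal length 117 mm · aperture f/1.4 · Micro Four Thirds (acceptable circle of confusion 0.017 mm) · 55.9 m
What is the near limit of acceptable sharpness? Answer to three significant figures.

51.0 m

Hyperfocal distance H = f²/(N·c) + f = 117²/(1.4 × 0.017) + 117 = 13689/0.0238 + 117 ≈ 575285.1 mm ≈ 575.3 m.
Near limit Dn = s·(H − f)/(H + s − 2f) = 55900 × (575285.1 − 117) / (575285.1 + 55900 − 2 × 117) = 55900 × 575168.1 / 630951.1 ≈ 50958 mm ≈ 51.0 m.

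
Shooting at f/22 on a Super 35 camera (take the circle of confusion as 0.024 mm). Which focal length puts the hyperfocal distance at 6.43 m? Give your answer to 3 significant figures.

58.0 mm

From H = f²/(N·c) + f, with f ≪ H: f ≈ √(H·N·c) = √(6430 × 22 × 0.024) = √3395.0 ≈ 58.27 mm.
Exact: f² + N·c·f − N·c·H = 0 ⇒ f = (−N·c + √((N·c)² + 4·N·c·H))/2 = (−0.528 + √13580)/2 ≈ 58.004 mm ≈ 58.0 mm.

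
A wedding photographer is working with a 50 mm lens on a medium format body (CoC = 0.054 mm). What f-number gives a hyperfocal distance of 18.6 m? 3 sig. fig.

f/2.50

Rearrange H = f²/(N·c) + f for N: N = f² / ((H − f)·c).
N = 50² / ((18600 − 50) × 0.054) = 2500 / 1002 ≈ 2.50.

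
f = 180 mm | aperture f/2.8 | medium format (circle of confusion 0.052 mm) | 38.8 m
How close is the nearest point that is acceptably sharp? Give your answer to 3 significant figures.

33.1 m

Hyperfocal distance H = f²/(N·c) + f = 180²/(2.8 × 0.052) + 180 = 32400/0.1456 + 180 ≈ 222707.5 mm ≈ 222.7 m.
Near limit Dn = s·(H − f)/(H + s − 2f) = 38800 × (222707.5 − 180) / (222707.5 + 38800 − 2 × 180) = 38800 × 222527.5 / 261147.5 ≈ 33062 mm ≈ 33.1 m.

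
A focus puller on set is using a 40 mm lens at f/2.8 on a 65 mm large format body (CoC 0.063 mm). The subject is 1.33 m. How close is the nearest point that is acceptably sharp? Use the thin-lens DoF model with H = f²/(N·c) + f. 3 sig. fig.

Hyperfocal distance H = f²/(N·c) + f = 40²/(2.8 × 0.063) + 40 = 1600/0.1764 + 40 ≈ 9110.3 mm ≈ 9.110 m.
Near limit Dn = s·(H − f)/(H + s − 2f) = 1330 × (9110.3 − 40) / (9110.3 + 1330 − 2 × 40) = 1330 × 9070.3 / 10360.3 ≈ 1164.4 mm ≈ 1.16 m.

1.16 m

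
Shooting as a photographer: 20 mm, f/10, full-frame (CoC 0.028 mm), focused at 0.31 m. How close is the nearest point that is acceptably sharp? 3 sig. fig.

258 mm

Hyperfocal distance H = f²/(N·c) + f = 20²/(10 × 0.028) + 20 = 400/0.28 + 20 ≈ 1448.6 mm ≈ 1.449 m.
Near limit Dn = s·(H − f)/(H + s − 2f) = 310 × (1448.6 − 20) / (1448.6 + 310 − 2 × 20) = 310 × 1428.6 / 1718.6 ≈ 257.69 mm.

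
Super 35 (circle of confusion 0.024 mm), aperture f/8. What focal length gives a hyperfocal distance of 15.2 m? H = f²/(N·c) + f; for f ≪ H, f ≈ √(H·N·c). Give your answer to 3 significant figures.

From H = f²/(N·c) + f, with f ≪ H: f ≈ √(H·N·c) = √(15200 × 8 × 0.024) = √2918.4 ≈ 54.02 mm.
Exact: f² + N·c·f − N·c·H = 0 ⇒ f = (−N·c + √((N·c)² + 4·N·c·H))/2 = (−0.192 + √11674)/2 ≈ 53.926 mm ≈ 53.9 mm.

53.9 mm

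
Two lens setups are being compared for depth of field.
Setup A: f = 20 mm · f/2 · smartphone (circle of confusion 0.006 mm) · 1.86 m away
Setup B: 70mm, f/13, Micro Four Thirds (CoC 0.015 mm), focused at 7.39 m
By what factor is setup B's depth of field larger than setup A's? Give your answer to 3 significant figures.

22.8

Setup A: H = 20²/(2×0.006) + 20 ≈ 33353.3 mm; DoF = Df − Dn = 1968.67 − 1762.70 ≈ 205.97 mm.
Setup B: H = 70²/(13×0.015) + 70 ≈ 25198.2 mm; DoF = Df − Dn = 10427.6 − 5722.9 ≈ 4704.7 mm.
Ratio = 4704.7 / 205.97 ≈ 22.8.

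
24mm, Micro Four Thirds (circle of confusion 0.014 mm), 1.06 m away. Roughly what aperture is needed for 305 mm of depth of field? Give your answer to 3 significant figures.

f/5.60

Write h = H − f = f²/(N·c). The thin-lens limits are Dn = s·h/(h + (s−f)) and Df = s·h/(h − (s−f)), so DoF = Df − Dn = 2·s·(s−f)·h / (h² − (s−f)²).
That is a quadratic in h: DoF·h² − 2·s·(s−f)·h − DoF·(s−f)² = 0 ⇒ h = (s−f)·(s + √(s² + DoF²)) / DoF = 1036 × (1060 + √(1060² + 305²)) / 305 = 1036 × (1060 + 1103.01) / 305 ≈ 7347.1 mm.
Then N = f²/(c·h) = 24² / (0.014 × 7347.1) = 576 / 102.86 ≈ 5.60.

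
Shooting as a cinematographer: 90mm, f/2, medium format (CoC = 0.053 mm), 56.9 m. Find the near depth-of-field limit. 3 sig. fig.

Hyperfocal distance H = f²/(N·c) + f = 90²/(2 × 0.053) + 90 = 8100/0.106 + 90 ≈ 76505.1 mm ≈ 76.51 m.
Near limit Dn = s·(H − f)/(H + s − 2f) = 56900 × (76505.1 − 90) / (76505.1 + 56900 − 2 × 90) = 56900 × 76415.1 / 133225.1 ≈ 32637 mm ≈ 32.6 m.

32.6 m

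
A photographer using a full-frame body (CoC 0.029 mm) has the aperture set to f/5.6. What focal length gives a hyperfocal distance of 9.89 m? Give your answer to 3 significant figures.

40.0 mm

From H = f²/(N·c) + f, with f ≪ H: f ≈ √(H·N·c) = √(9890 × 5.6 × 0.029) = √1606.1 ≈ 40.08 mm.
Exact: f² + N·c·f − N·c·H = 0 ⇒ f = (−N·c + √((N·c)² + 4·N·c·H))/2 = (−0.1624 + √6424.6)/2 ≈ 39.996 mm ≈ 40.0 mm.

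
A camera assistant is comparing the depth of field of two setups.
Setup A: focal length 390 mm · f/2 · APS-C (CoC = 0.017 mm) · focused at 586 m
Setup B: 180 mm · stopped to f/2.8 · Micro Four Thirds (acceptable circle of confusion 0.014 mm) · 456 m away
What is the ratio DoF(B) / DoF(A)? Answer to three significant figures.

Setup A: H = 390²/(2×0.017) + 390 ≈ 4473919.4 mm; DoF = Df − Dn = 674265 − 518169 ≈ 156096 mm.
Setup B: H = 180²/(2.8×0.014) + 180 ≈ 826710.6 mm; DoF = Df − Dn = 1016691 − 293912 ≈ 722779 mm.
Ratio = 722779 / 156096 ≈ 4.63.

4.63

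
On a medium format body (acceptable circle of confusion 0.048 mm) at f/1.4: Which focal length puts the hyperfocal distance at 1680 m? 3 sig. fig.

336 mm

From H = f²/(N·c) + f, with f ≪ H: f ≈ √(H·N·c) = √(1680000 × 1.4 × 0.048) = √112896 ≈ 336.0 mm.
The +f correction barely moves this — solving exactly, f² + N·c·f − N·c·H = 0 ⇒ f = (−N·c + √((N·c)² + 4·N·c·H))/2 = (−0.0672 + √451584)/2 ≈ 335.97 mm, so f ≈ 336 mm.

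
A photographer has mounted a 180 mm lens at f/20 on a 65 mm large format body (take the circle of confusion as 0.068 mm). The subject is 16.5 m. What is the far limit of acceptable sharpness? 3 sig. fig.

52.4 m

Hyperfocal distance H = f²/(N·c) + f = 180²/(20 × 0.068) + 180 = 32400/1.36 + 180 ≈ 24003.5 mm ≈ 24.00 m.
Far limit Df = s·(H − f)/(H − s) = 16500 × (24003.5 − 180) / (24003.5 − 16500) = 16500 × 23823.5 / 7503.5 ≈ 52387 mm ≈ 52.4 m.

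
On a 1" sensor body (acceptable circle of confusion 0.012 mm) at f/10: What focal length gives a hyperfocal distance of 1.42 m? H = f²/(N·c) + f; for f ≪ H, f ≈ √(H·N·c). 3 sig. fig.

13.0 mm

From H = f²/(N·c) + f, with f ≪ H: f ≈ √(H·N·c) = √(1420 × 10 × 0.012) = √170.40 ≈ 13.05 mm.
Exact: f² + N·c·f − N·c·H = 0 ⇒ f = (−N·c + √((N·c)² + 4·N·c·H))/2 = (−0.12 + √681.61)/2 ≈ 12.994 mm ≈ 13.0 mm.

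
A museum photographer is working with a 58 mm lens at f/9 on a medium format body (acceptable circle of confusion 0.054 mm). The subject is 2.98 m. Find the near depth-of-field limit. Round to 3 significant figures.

Hyperfocal distance H = f²/(N·c) + f = 58²/(9 × 0.054) + 58 = 3364/0.486 + 58 ≈ 6979.8 mm ≈ 6.980 m.
Near limit Dn = s·(H − f)/(H + s − 2f) = 2980 × (6979.8 − 58) / (6979.8 + 2980 − 2 × 58) = 2980 × 6921.8 / 9843.8 ≈ 2095.4 mm ≈ 2.10 m.

2.10 m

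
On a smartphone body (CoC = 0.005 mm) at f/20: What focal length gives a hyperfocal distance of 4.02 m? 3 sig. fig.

From H = f²/(N·c) + f, with f ≪ H: f ≈ √(H·N·c) = √(4020 × 20 × 0.005) = √402.00 ≈ 20.05 mm.
Exact: f² + N·c·f − N·c·H = 0 ⇒ f = (−N·c + √((N·c)² + 4·N·c·H))/2 = (−0.1 + √1608.0)/2 ≈ 20.000 mm ≈ 20.0 mm.

20.0 mm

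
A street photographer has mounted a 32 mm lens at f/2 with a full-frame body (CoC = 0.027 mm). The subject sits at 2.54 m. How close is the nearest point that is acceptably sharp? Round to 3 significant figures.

2.24 m

Hyperfocal distance H = f²/(N·c) + f = 32²/(2 × 0.027) + 32 = 1024/0.054 + 32 ≈ 18995.0 mm ≈ 18.99 m.
Near limit Dn = s·(H − f)/(H + s − 2f) = 2540 × (18995.0 − 32) / (18995.0 + 2540 − 2 × 32) = 2540 × 18963.0 / 21471.0 ≈ 2243.3 mm ≈ 2.24 m.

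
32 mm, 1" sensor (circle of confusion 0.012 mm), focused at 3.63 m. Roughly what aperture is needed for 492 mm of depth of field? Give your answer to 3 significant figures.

f/1.60

Write h = H − f = f²/(N·c). The thin-lens limits are Dn = s·h/(h + (s−f)) and Df = s·h/(h − (s−f)), so DoF = Df − Dn = 2·s·(s−f)·h / (h² − (s−f)²).
That is a quadratic in h: DoF·h² − 2·s·(s−f)·h − DoF·(s−f)² = 0 ⇒ h = (s−f)·(s + √(s² + DoF²)) / DoF = 3598 × (3630 + √(3630² + 492²)) / 492 = 3598 × (3630 + 3663.19) / 492 ≈ 53335 mm.
Then N = f²/(c·h) = 32² / (0.012 × 53335) = 1024 / 640.02 ≈ 1.60.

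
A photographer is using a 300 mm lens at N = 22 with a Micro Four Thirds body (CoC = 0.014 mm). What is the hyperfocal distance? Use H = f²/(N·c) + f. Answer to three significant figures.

293 m

Hyperfocal distance H = f²/(N·c) + f = 300²/(22 × 0.014) + 300 = 90000/0.308 + 300 ≈ 292507.8 mm ≈ 293 m.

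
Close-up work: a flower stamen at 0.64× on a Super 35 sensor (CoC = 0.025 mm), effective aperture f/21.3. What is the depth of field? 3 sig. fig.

2.60 mm

At magnification m, DoF ≈ 2·N_eff·c/m² = 2 × 21.3 × 0.025 / 0.64² = 1.065 / 0.4096 ≈ 2.6 mm.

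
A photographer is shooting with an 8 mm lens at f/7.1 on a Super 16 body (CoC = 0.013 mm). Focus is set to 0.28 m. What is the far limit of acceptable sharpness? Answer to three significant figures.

461 mm

Hyperfocal distance H = f²/(N·c) + f = 8²/(7.1 × 0.013) + 8 = 64/0.0923 + 8 ≈ 701.4 mm ≈ 0.701 m.
Far limit Df = s·(H − f)/(H − s) = 280 × (701.4 − 8) / (701.4 − 280) = 280 × 693.4 / 421.4 ≈ 460.73 mm.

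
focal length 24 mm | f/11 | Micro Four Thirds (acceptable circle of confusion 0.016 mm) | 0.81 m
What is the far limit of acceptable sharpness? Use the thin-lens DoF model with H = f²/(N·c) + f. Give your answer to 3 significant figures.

1.07 m

Hyperfocal distance H = f²/(N·c) + f = 24²/(11 × 0.016) + 24 = 576/0.176 + 24 ≈ 3296.7 mm ≈ 3.297 m.
Far limit Df = s·(H − f)/(H − s) = 810 × (3296.7 − 24) / (3296.7 − 810) = 810 × 3272.7 / 2486.7 ≈ 1066.0 mm ≈ 1.07 m.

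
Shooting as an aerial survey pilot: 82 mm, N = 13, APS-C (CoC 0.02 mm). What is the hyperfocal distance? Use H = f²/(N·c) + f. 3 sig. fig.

Hyperfocal distance H = f²/(N·c) + f = 82²/(13 × 0.02) + 82 = 6724/0.26 + 82 ≈ 25943.5 mm ≈ 25.9 m.

25.9 m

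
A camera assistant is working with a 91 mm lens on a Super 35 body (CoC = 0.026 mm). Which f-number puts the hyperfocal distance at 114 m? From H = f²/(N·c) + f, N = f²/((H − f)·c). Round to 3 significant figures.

Rearrange H = f²/(N·c) + f for N: N = f² / ((H − f)·c).
N = 91² / ((114000 − 91) × 0.026) = 8281 / 2962 ≈ 2.80.

f/2.80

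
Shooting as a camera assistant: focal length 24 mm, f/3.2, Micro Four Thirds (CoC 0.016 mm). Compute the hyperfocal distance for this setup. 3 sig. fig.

11.3 m

Hyperfocal distance H = f²/(N·c) + f = 24²/(3.2 × 0.016) + 24 = 576/0.0512 + 24 ≈ 11274.0 mm ≈ 11.3 m.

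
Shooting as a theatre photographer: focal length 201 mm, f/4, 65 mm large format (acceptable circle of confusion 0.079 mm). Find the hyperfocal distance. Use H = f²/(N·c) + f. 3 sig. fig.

Hyperfocal distance H = f²/(N·c) + f = 201²/(4 × 0.079) + 201 = 40401/0.316 + 201 ≈ 128052.3 mm ≈ 128 m.

128 m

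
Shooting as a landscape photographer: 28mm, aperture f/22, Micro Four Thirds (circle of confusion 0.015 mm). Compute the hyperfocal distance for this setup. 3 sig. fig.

2.40 m

Hyperfocal distance H = f²/(N·c) + f = 28²/(22 × 0.015) + 28 = 784/0.33 + 28 ≈ 2403.8 mm ≈ 2.40 m.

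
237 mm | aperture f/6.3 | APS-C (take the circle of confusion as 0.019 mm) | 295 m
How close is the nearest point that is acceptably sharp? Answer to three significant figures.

181 m

Hyperfocal distance H = f²/(N·c) + f = 237²/(6.3 × 0.019) + 237 = 56169/0.1197 + 237 ≈ 469485.1 mm ≈ 469.5 m.
Near limit Dn = s·(H − f)/(H + s − 2f) = 295000 × (469485.1 − 237) / (469485.1 + 295000 − 2 × 237) = 295000 × 469248.1 / 764011.1 ≈ 181186 mm ≈ 181 m.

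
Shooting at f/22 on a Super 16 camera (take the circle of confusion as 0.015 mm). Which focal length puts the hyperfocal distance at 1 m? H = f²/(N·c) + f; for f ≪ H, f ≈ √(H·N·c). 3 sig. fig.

18.0 mm

From H = f²/(N·c) + f, with f ≪ H: f ≈ √(H·N·c) = √(1000 × 22 × 0.015) = √330.00 ≈ 18.17 mm.
Exact: f² + N·c·f − N·c·H = 0 ⇒ f = (−N·c + √((N·c)² + 4·N·c·H))/2 = (−0.33 + √1320.1)/2 ≈ 18.002 mm ≈ 18.0 mm.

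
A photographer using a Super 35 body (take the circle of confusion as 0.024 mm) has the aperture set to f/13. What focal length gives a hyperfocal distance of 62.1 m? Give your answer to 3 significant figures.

From H = f²/(N·c) + f, with f ≪ H: f ≈ √(H·N·c) = √(62100 × 13 × 0.024) = √19375 ≈ 139.2 mm.
The +f correction barely moves this — solving exactly, f² + N·c·f − N·c·H = 0 ⇒ f = (−N·c + √((N·c)² + 4·N·c·H))/2 = (−0.312 + √77501)/2 ≈ 139.04 mm, so f ≈ 139 mm.

139 mm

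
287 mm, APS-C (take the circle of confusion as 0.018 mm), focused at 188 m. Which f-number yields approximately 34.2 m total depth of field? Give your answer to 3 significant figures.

Write h = H − f = f²/(N·c). The thin-lens limits are Dn = s·h/(h + (s−f)) and Df = s·h/(h − (s−f)), so DoF = Df − Dn = 2·s·(s−f)·h / (h² − (s−f)²).
That is a quadratic in h: DoF·h² − 2·s·(s−f)·h − DoF·(s−f)² = 0 ⇒ h = (s−f)·(s + √(s² + DoF²)) / DoF = 187713 × (188000 + √(188000² + 34200²)) / 34200 = 187713 × (188000 + 191085) / 34200 ≈ 2080680 mm.
Then N = f²/(c·h) = 287² / (0.018 × 2080680) = 82369 / 37452 ≈ 2.20.

f/2.20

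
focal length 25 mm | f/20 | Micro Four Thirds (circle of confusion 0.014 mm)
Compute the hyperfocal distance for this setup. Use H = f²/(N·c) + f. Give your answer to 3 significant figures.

2.26 m

Hyperfocal distance H = f²/(N·c) + f = 25²/(20 × 0.014) + 25 = 625/0.28 + 25 ≈ 2257.1 mm ≈ 2.26 m.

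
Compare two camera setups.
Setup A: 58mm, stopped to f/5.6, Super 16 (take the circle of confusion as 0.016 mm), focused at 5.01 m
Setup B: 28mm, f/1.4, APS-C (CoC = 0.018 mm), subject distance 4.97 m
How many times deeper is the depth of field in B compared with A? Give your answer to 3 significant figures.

Setup A: H = 58²/(5.6×0.016) + 58 ≈ 37602.6 mm; DoF = Df − Dn = 5771.2 − 4426.2 ≈ 1345.0 mm.
Setup B: H = 28²/(1.4×0.018) + 28 ≈ 31139.1 mm; DoF = Df − Dn = 5908.6 − 4288.7 ≈ 1619.9 mm.
Ratio = 1619.9 / 1345.0 ≈ 1.20.

1.20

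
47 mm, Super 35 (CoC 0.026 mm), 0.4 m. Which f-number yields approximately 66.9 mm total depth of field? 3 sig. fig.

f/20

Write h = H − f = f²/(N·c). The thin-lens limits are Dn = s·h/(h + (s−f)) and Df = s·h/(h − (s−f)), so DoF = Df − Dn = 2·s·(s−f)·h / (h² − (s−f)²).
That is a quadratic in h: DoF·h² − 2·s·(s−f)·h − DoF·(s−f)² = 0 ⇒ h = (s−f)·(s + √(s² + DoF²)) / DoF = 353 × (400 + √(400² + 66.9²)) / 66.9 = 353 × (400 + 405.556) / 66.9 ≈ 4250.5 mm.
Then N = f²/(c·h) = 47² / (0.026 × 4250.5) = 2209 / 110.51 ≈ 20.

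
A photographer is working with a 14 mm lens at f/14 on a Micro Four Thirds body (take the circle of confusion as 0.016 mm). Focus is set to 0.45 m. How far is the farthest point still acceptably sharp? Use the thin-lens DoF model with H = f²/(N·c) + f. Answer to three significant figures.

Hyperfocal distance H = f²/(N·c) + f = 14²/(14 × 0.016) + 14 = 196/0.224 + 14 ≈ 889.0 mm ≈ 0.889 m.
Far limit Df = s·(H − f)/(H − s) = 450 × (889.0 − 14) / (889.0 − 450) = 450 × 875.0 / 439.0 ≈ 896.92 mm ≈ 0.897 m.

0.897 m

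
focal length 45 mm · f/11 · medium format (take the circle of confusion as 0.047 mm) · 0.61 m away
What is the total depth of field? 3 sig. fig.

180 mm

Hyperfocal distance H = f²/(N·c) + f = 45²/(11 × 0.047) + 45 = 2025/0.517 + 45 ≈ 3961.8 mm ≈ 3.962 m.
Near limit Dn = s·(H − f)/(H + s − 2f) = 610 × (3961.8 − 45) / (3961.8 + 610 − 2 × 45) = 610 × 3916.8 / 4481.8 ≈ 533.10 mm.
Far limit Df = s·(H − f)/(H − s) = 610 × (3961.8 − 45) / (3961.8 − 610) = 610 × 3916.8 / 3351.8 ≈ 712.82 mm.
Depth of field = Df − Dn = 712.82 − 533.10 ≈ 179.72 mm.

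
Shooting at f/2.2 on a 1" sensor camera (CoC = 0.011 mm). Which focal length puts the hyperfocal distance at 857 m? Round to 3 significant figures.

From H = f²/(N·c) + f, with f ≪ H: f ≈ √(H·N·c) = √(857000 × 2.2 × 0.011) = √20739 ≈ 144.0 mm.
The +f correction barely moves this — solving exactly, f² + N·c·f − N·c·H = 0 ⇒ f = (−N·c + √((N·c)² + 4·N·c·H))/2 = (−0.0242 + √82958)/2 ≈ 144.00 mm, so f ≈ 144 mm.

144 mm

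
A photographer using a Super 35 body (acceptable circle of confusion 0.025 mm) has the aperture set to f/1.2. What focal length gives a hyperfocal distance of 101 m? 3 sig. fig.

55.0 mm

From H = f²/(N·c) + f, with f ≪ H: f ≈ √(H·N·c) = √(101000 × 1.2 × 0.025) = √3030.0 ≈ 55.05 mm.
Exact: f² + N·c·f − N·c·H = 0 ⇒ f = (−N·c + √((N·c)² + 4·N·c·H))/2 = (−0.03 + √12120)/2 ≈ 55.030 mm ≈ 55.0 mm.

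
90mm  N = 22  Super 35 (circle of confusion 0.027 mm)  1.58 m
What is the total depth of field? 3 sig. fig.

Hyperfocal distance H = f²/(N·c) + f = 90²/(22 × 0.027) + 90 = 8100/0.594 + 90 ≈ 13726.4 mm ≈ 13.73 m.
Near limit Dn = s·(H − f)/(H + s − 2f) = 1580 × (13726.4 − 90) / (13726.4 + 1580 − 2 × 90) = 1580 × 13636.4 / 15126.4 ≈ 1424.36 mm.
Far limit Df = s·(H − f)/(H − s) = 1580 × (13726.4 − 90) / (13726.4 − 1580) = 1580 × 13636.4 / 12146.4 ≈ 1773.82 mm.
Depth of field = Df − Dn = 1773.82 − 1424.36 ≈ 349.46 mm.

349 mm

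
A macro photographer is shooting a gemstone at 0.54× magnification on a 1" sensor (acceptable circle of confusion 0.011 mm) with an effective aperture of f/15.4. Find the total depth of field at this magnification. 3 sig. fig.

1.16 mm

At magnification m, DoF ≈ 2·N_eff·c/m² = 2 × 15.4 × 0.011 / 0.54² = 0.3388 / 0.2916 ≈ 1.16 mm.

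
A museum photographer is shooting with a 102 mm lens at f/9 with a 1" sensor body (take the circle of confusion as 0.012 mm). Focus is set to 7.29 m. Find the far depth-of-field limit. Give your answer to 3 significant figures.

Hyperfocal distance H = f²/(N·c) + f = 102²/(9 × 0.012) + 102 = 10404/0.108 + 102 ≈ 96435.3 mm ≈ 96.44 m.
Far limit Df = s·(H − f)/(H − s) = 7290 × (96435.3 − 102) / (96435.3 − 7290) = 7290 × 96333.3 / 89145.3 ≈ 7877.8 mm ≈ 7.88 m.

7.88 m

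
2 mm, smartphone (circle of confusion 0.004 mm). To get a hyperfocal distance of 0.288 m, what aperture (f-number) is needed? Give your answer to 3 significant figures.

Rearrange H = f²/(N·c) + f for N: N = f² / ((H − f)·c).
N = 2² / ((288 − 2) × 0.004) = 4 / 1.144 ≈ 3.50.

f/3.50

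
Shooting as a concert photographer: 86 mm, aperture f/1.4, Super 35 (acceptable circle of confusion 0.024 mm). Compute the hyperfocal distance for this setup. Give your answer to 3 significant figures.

Hyperfocal distance H = f²/(N·c) + f = 86²/(1.4 × 0.024) + 86 = 7396/0.0336 + 86 ≈ 220205.0 mm ≈ 220 m.

220 m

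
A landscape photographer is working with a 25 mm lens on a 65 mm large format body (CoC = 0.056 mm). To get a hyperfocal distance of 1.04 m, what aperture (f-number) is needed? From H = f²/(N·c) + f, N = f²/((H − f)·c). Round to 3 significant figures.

f/11

Rearrange H = f²/(N·c) + f for N: N = f² / ((H − f)·c).
N = 25² / ((1040 − 25) × 0.056) = 625 / 56.84 ≈ 11.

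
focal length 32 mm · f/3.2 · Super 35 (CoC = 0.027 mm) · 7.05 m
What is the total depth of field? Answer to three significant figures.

12.9 m

Hyperfocal distance H = f²/(N·c) + f = 32²/(3.2 × 0.027) + 32 = 1024/0.0864 + 32 ≈ 11883.9 mm ≈ 11.88 m.
Near limit Dn = s·(H − f)/(H + s − 2f) = 7050 × (11883.9 − 32) / (11883.9 + 7050 − 2 × 32) = 7050 × 11851.9 / 18869.9 ≈ 4428 mm.
Far limit Df = s·(H − f)/(H − s) = 7050 × (11883.9 − 32) / (11883.9 − 7050) = 7050 × 11851.9 / 4833.9 ≈ 17286 mm.
Depth of field = Df − Dn = 17286 − 4428 ≈ 12858 mm ≈ 12.9 m.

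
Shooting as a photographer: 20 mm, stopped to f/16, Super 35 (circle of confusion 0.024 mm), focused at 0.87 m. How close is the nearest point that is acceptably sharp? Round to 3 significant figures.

479 mm

Hyperfocal distance H = f²/(N·c) + f = 20²/(16 × 0.024) + 20 = 400/0.384 + 20 ≈ 1061.7 mm ≈ 1.062 m.
Near limit Dn = s·(H − f)/(H + s − 2f) = 870 × (1061.7 − 20) / (1061.7 + 870 − 2 × 20) = 870 × 1041.7 / 1891.7 ≈ 479.07 mm.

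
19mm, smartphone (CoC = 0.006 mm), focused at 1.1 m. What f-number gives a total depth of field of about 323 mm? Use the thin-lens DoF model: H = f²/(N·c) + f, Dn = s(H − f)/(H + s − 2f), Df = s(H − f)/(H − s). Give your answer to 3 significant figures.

Write h = H − f = f²/(N·c). The thin-lens limits are Dn = s·h/(h + (s−f)) and Df = s·h/(h − (s−f)), so DoF = Df − Dn = 2·s·(s−f)·h / (h² − (s−f)²).
That is a quadratic in h: DoF·h² − 2·s·(s−f)·h − DoF·(s−f)² = 0 ⇒ h = (s−f)·(s + √(s² + DoF²)) / DoF = 1081 × (1100 + √(1100² + 323²)) / 323 = 1081 × (1100 + 1146.44) / 323 ≈ 7518.3 mm.
Then N = f²/(c·h) = 19² / (0.006 × 7518.3) = 361 / 45.110 ≈ 8.

f/8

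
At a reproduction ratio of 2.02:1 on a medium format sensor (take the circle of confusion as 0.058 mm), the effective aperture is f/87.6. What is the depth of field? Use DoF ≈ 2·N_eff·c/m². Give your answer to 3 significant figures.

At magnification m, DoF ≈ 2·N_eff·c/m² = 2 × 87.6 × 0.058 / 2.02² = 10.16 / 4.08 ≈ 2.49 mm.

2.49 mm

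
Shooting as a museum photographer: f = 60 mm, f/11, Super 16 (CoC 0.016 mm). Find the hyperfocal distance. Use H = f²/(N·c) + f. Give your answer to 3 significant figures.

Hyperfocal distance H = f²/(N·c) + f = 60²/(11 × 0.016) + 60 = 3600/0.176 + 60 ≈ 20514.5 mm ≈ 20.5 m.

20.5 m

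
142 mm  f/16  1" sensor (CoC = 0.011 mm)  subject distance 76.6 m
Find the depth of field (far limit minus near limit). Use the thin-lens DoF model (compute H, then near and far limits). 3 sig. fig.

Hyperfocal distance H = f²/(N·c) + f = 142²/(16 × 0.011) + 142 = 20164/0.176 + 142 ≈ 114710.2 mm ≈ 114.7 m.
Near limit Dn = s·(H − f)/(H + s − 2f) = 76600 × (114710.2 − 142) / (114710.2 + 76600 − 2 × 142) = 76600 × 114568.2 / 191026.2 ≈ 45941 mm.
Far limit Df = s·(H − f)/(H − s) = 76600 × (114710.2 − 142) / (114710.2 − 76600) = 76600 × 114568.2 / 38110.2 ≈ 230278 mm.
Depth of field = Df − Dn = 230278 − 45941 ≈ 184337 mm ≈ 184 m.

184 m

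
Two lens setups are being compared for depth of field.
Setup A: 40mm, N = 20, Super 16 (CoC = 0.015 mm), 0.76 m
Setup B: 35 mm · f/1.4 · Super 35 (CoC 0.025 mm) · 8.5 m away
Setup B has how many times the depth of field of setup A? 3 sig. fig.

20.9

Setup A: H = 40²/(20×0.015) + 40 ≈ 5373.3 mm; DoF = Df − Dn = 878.61 − 669.60 ≈ 209.01 mm.
Setup B: H = 35²/(1.4×0.025) + 35 ≈ 35035.0 mm; DoF = Df − Dn = 11211.6 − 6844.6 ≈ 4367.0 mm.
Ratio = 4367.0 / 209.01 ≈ 20.9.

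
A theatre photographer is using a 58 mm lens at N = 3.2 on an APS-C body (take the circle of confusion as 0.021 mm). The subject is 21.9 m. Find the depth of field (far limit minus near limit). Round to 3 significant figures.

Hyperfocal distance H = f²/(N·c) + f = 58²/(3.2 × 0.021) + 58 = 3364/0.0672 + 58 ≈ 50117.5 mm ≈ 50.12 m.
Near limit Dn = s·(H − f)/(H + s − 2f) = 21900 × (50117.5 − 58) / (50117.5 + 21900 − 2 × 58) = 21900 × 50059.5 / 71901.5 ≈ 15247 mm.
Far limit Df = s·(H − f)/(H − s) = 21900 × (50117.5 − 58) / (50117.5 − 21900) = 21900 × 50059.5 / 28217.5 ≈ 38852 mm.
Depth of field = Df − Dn = 38852 − 15247 ≈ 23605 mm ≈ 23.6 m.

23.6 m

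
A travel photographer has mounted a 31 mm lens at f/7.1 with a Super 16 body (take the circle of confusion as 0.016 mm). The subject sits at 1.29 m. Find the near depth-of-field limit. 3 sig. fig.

1.12 m

Hyperfocal distance H = f²/(N·c) + f = 31²/(7.1 × 0.016) + 31 = 961/0.1136 + 31 ≈ 8490.5 mm ≈ 8.491 m.
Near limit Dn = s·(H − f)/(H + s − 2f) = 1290 × (8490.5 − 31) / (8490.5 + 1290 − 2 × 31) = 1290 × 8459.5 / 9718.5 ≈ 1122.9 mm ≈ 1.12 m.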